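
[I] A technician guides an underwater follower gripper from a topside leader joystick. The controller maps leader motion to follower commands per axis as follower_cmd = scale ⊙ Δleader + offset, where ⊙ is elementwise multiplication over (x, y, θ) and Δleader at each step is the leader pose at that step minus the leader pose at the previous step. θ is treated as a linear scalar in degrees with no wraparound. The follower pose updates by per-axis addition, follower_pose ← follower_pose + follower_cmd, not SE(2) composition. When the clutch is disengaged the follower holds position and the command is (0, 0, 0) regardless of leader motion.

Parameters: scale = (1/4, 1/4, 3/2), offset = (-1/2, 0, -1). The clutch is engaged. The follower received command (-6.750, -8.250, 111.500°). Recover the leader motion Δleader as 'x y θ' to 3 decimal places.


-25.000 -33.000 75.000

axis x: (-6.750 − -1/2) / (1/4) = -25.000
axis y: (-8.250 − 0) / (1/4) = -33.000
axis θ: (111.500 − -1) / (3/2) = 75.000


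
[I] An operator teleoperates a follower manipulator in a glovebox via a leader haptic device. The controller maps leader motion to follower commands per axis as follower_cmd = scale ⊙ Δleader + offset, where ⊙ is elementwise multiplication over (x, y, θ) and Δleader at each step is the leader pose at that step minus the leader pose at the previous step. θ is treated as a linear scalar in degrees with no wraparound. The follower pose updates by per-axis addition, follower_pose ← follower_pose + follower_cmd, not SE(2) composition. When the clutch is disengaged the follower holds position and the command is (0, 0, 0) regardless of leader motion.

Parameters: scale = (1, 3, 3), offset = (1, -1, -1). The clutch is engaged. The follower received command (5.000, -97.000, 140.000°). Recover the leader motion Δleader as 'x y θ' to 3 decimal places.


axis x: (5.000 − 1) / (1) = 4.000
axis y: (-97.000 − -1) / (3) = -32.000
axis θ: (140.000 − -1) / (3) = 47.000

4.000 -32.000 47.000


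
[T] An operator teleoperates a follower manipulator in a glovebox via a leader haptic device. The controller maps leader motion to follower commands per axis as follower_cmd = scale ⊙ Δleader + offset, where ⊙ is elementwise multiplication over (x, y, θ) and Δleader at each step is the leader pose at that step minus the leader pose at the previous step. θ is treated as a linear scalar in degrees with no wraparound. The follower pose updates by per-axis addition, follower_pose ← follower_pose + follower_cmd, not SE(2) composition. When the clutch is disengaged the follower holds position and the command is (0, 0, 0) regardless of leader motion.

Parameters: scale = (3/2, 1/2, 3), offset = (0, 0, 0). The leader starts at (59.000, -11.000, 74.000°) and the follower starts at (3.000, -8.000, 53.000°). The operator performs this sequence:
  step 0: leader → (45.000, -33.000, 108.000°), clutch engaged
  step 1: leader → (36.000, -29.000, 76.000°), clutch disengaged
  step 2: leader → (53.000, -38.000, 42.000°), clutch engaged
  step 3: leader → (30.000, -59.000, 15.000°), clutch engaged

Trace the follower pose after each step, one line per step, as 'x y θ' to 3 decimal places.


-18.000 -19.000 155.000
-18.000 -19.000 155.000
7.500 -23.500 53.000
-27.000 -34.000 -28.000

step 0: Δleader=(-14.000, -22.000, 34.000°), engaged; cmd=(-21.000, -11.000, 102.000°) → follower=(-18.000, -19.000, 155.000°)
step 1: Δleader=(-9.000, 4.000, -32.000°), disengaged; cmd=(0,0,0) → follower holds at (-18.000, -19.000, 155.000°)
step 2: Δleader=(17.000, -9.000, -34.000°), engaged; cmd=(25.500, -4.500, -102.000°) → follower=(7.500, -23.500, 53.000°)
step 3: Δleader=(-23.000, -21.000, -27.000°), engaged; cmd=(-34.500, -10.500, -81.000°) → follower=(-27.000, -34.000, -28.000°)


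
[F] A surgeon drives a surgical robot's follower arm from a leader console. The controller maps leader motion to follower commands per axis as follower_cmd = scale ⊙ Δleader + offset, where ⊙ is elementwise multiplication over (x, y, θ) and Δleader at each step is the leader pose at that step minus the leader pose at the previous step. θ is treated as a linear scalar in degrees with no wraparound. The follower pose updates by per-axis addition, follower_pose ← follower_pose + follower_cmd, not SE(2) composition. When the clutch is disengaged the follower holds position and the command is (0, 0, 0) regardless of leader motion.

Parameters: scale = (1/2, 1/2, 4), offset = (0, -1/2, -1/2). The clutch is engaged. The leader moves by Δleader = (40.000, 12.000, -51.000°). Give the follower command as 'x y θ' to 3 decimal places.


20.000 5.500 -204.500

axis x: 1/2·40.000 + 0 = 20.000
axis y: 1/2·12.000 + -1/2 = 5.500
axis θ: 4·-51.000 + -1/2 = -204.500


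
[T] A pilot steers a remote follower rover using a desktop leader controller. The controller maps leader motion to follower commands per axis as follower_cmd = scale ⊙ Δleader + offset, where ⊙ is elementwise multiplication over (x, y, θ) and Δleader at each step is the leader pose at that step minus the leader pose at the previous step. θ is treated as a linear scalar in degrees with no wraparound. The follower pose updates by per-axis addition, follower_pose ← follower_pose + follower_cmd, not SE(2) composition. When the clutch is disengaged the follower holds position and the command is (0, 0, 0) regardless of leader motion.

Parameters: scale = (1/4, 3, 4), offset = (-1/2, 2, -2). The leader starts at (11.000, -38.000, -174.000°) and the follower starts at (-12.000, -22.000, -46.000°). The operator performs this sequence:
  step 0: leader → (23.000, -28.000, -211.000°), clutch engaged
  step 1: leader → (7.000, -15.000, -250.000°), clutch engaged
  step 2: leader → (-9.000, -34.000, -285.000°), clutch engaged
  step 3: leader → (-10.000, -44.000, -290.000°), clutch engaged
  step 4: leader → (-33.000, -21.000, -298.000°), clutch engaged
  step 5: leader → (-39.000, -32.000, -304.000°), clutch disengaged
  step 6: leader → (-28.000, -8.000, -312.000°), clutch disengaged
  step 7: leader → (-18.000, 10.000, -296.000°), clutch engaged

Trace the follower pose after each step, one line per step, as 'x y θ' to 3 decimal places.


-9.500 10.000 -196.000
-14.000 51.000 -354.000
-18.500 -4.000 -496.000
-19.250 -32.000 -518.000
-25.500 39.000 -552.000
-25.500 39.000 -552.000
-25.500 39.000 -552.000
-23.500 95.000 -490.000

step 0: Δleader=(12.000, 10.000, -37.000°), engaged; cmd=(2.500, 32.000, -150.000°) → follower=(-9.500, 10.000, -196.000°)
step 1: Δleader=(-16.000, 13.000, -39.000°), engaged; cmd=(-4.500, 41.000, -158.000°) → follower=(-14.000, 51.000, -354.000°)
step 2: Δleader=(-16.000, -19.000, -35.000°), engaged; cmd=(-4.500, -55.000, -142.000°) → follower=(-18.500, -4.000, -496.000°)
step 3: Δleader=(-1.000, -10.000, -5.000°), engaged; cmd=(-0.750, -28.000, -22.000°) → follower=(-19.250, -32.000, -518.000°)
step 4: Δleader=(-23.000, 23.000, -8.000°), engaged; cmd=(-6.250, 71.000, -34.000°) → follower=(-25.500, 39.000, -552.000°)
step 5: Δleader=(-6.000, -11.000, -6.000°), disengaged; cmd=(0,0,0) → follower holds at (-25.500, 39.000, -552.000°)
step 6: Δleader=(11.000, 24.000, -8.000°), disengaged; cmd=(0,0,0) → follower holds at (-25.500, 39.000, -552.000°)
step 7: Δleader=(10.000, 18.000, 16.000°), engaged; cmd=(2.000, 56.000, 62.000°) → follower=(-23.500, 95.000, -490.000°)


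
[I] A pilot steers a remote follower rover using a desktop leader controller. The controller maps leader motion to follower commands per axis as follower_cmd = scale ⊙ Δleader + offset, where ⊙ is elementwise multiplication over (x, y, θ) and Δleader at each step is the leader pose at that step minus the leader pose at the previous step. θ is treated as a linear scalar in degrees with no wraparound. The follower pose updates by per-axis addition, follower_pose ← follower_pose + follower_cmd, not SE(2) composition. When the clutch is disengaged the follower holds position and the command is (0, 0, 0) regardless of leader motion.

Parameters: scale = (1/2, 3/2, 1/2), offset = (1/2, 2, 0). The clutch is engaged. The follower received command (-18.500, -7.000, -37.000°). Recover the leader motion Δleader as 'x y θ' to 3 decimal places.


-38.000 -6.000 -74.000

axis x: (-18.500 − 1/2) / (1/2) = -38.000
axis y: (-7.000 − 2) / (3/2) = -6.000
axis θ: (-37.000 − 0) / (1/2) = -74.000


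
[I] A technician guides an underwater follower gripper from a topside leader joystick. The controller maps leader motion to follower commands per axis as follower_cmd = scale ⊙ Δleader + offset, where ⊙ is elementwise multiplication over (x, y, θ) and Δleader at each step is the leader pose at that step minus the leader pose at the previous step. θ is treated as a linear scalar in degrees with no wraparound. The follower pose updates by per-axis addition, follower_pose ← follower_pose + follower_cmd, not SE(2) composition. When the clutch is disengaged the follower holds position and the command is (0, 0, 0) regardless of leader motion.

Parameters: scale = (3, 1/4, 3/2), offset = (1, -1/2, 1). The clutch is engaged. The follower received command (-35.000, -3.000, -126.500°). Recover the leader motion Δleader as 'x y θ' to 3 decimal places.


axis x: (-35.000 − 1) / (3) = -12.000
axis y: (-3.000 − -1/2) / (1/4) = -10.000
axis θ: (-126.500 − 1) / (3/2) = -85.000

-12.000 -10.000 -85.000


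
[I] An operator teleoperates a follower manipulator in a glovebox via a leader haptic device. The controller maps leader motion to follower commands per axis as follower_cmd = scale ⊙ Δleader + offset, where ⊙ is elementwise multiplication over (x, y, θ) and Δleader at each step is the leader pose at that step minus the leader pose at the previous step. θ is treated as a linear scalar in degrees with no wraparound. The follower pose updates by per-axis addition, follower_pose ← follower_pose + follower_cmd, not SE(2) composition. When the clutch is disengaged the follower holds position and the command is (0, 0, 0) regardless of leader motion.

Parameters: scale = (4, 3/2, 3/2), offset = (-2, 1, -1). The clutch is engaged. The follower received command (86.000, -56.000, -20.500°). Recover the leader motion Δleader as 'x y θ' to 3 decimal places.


22.000 -38.000 -13.000

axis x: (86.000 − -2) / (4) = 22.000
axis y: (-56.000 − 1) / (3/2) = -38.000
axis θ: (-20.500 − -1) / (3/2) = -13.000


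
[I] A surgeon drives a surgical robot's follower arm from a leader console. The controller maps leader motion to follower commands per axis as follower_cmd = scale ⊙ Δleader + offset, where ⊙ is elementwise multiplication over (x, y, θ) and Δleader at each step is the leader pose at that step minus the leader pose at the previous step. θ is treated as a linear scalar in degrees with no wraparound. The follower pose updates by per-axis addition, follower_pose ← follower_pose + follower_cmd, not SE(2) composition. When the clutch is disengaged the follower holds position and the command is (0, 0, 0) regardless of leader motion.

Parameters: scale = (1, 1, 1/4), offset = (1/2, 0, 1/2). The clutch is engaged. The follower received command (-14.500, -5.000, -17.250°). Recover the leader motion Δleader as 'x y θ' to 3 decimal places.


axis x: (-14.500 − 1/2) / (1) = -15.000
axis y: (-5.000 − 0) / (1) = -5.000
axis θ: (-17.250 − 1/2) / (1/4) = -71.000

-15.000 -5.000 -71.000


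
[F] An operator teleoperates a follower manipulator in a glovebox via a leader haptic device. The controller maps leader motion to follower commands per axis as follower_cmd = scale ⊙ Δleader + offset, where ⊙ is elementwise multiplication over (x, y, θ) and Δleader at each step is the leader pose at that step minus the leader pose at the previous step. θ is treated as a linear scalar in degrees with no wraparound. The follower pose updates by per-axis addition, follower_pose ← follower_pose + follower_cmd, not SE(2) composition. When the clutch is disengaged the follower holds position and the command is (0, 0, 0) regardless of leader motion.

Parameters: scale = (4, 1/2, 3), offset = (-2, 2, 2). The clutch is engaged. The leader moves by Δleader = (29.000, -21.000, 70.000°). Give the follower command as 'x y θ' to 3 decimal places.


114.000 -8.500 212.000

axis x: 4·29.000 + -2 = 114.000
axis y: 1/2·-21.000 + 2 = -8.500
axis θ: 3·70.000 + 2 = 212.000


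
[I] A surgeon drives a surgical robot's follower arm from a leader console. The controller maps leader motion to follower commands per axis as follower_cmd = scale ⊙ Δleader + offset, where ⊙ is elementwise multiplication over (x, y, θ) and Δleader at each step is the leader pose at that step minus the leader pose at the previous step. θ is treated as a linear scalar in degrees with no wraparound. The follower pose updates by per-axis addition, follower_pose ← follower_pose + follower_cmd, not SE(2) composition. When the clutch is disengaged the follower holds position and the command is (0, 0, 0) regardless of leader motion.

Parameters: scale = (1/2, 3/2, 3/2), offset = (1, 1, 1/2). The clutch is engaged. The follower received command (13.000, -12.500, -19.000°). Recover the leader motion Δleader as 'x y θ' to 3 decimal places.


axis x: (13.000 − 1) / (1/2) = 24.000
axis y: (-12.500 − 1) / (3/2) = -9.000
axis θ: (-19.000 − 1/2) / (3/2) = -13.000

24.000 -9.000 -13.000


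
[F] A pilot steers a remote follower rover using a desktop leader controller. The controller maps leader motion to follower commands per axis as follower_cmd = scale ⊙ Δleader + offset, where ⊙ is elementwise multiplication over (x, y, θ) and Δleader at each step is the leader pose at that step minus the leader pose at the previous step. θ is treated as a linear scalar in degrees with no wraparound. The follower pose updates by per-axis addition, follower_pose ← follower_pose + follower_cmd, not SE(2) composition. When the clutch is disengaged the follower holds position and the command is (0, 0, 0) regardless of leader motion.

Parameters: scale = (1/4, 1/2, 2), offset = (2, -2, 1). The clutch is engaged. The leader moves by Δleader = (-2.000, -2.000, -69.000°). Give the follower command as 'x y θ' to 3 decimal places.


1.500 -3.000 -137.000

axis x: 1/4·-2.000 + 2 = 1.500
axis y: 1/2·-2.000 + -2 = -3.000
axis θ: 2·-69.000 + 1 = -137.000


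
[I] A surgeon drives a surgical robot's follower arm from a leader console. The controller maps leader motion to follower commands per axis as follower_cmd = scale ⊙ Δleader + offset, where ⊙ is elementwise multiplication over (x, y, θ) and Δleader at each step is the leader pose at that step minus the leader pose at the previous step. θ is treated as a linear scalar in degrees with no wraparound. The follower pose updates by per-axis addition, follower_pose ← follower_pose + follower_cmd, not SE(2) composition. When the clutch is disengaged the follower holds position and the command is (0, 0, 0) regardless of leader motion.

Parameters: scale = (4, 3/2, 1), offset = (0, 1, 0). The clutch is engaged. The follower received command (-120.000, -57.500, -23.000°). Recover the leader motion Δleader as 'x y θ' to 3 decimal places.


-30.000 -39.000 -23.000

axis x: (-120.000 − 0) / (4) = -30.000
axis y: (-57.500 − 1) / (3/2) = -39.000
axis θ: (-23.000 − 0) / (1) = -23.000


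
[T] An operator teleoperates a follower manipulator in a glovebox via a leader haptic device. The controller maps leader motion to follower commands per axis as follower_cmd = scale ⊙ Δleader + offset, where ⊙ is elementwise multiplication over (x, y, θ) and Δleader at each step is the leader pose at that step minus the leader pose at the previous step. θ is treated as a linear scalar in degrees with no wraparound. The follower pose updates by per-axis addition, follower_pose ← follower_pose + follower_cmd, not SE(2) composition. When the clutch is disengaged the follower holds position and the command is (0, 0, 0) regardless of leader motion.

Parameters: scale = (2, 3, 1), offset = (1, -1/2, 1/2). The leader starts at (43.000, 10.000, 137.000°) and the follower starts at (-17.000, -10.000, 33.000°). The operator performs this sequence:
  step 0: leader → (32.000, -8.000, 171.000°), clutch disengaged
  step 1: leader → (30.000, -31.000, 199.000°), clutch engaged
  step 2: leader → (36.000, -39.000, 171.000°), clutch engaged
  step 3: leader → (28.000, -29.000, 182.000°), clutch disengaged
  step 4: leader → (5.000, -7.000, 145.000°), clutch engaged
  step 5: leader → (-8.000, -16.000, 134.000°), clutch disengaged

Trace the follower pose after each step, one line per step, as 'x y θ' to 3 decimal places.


-17.000 -10.000 33.000
-20.000 -79.500 61.500
-7.000 -104.000 34.000
-7.000 -104.000 34.000
-52.000 -38.500 -2.500
-52.000 -38.500 -2.500

step 0: Δleader=(-11.000, -18.000, 34.000°), disengaged; cmd=(0,0,0) → follower holds at (-17.000, -10.000, 33.000°)
step 1: Δleader=(-2.000, -23.000, 28.000°), engaged; cmd=(-3.000, -69.500, 28.500°) → follower=(-20.000, -79.500, 61.500°)
step 2: Δleader=(6.000, -8.000, -28.000°), engaged; cmd=(13.000, -24.500, -27.500°) → follower=(-7.000, -104.000, 34.000°)
step 3: Δleader=(-8.000, 10.000, 11.000°), disengaged; cmd=(0,0,0) → follower holds at (-7.000, -104.000, 34.000°)
step 4: Δleader=(-23.000, 22.000, -37.000°), engaged; cmd=(-45.000, 65.500, -36.500°) → follower=(-52.000, -38.500, -2.500°)
step 5: Δleader=(-13.000, -9.000, -11.000°), disengaged; cmd=(0,0,0) → follower holds at (-52.000, -38.500, -2.500°)


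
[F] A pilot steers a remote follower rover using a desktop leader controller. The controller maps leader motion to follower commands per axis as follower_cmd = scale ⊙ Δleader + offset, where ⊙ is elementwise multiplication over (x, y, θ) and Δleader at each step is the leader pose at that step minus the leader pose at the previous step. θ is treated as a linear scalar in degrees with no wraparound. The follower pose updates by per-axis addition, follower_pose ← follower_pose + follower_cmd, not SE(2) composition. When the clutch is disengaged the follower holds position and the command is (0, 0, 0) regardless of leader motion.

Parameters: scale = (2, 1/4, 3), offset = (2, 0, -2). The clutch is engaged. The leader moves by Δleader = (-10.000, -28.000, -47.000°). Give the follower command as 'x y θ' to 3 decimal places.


-18.000 -7.000 -143.000

axis x: 2·-10.000 + 2 = -18.000
axis y: 1/4·-28.000 + 0 = -7.000
axis θ: 3·-47.000 + -2 = -143.000


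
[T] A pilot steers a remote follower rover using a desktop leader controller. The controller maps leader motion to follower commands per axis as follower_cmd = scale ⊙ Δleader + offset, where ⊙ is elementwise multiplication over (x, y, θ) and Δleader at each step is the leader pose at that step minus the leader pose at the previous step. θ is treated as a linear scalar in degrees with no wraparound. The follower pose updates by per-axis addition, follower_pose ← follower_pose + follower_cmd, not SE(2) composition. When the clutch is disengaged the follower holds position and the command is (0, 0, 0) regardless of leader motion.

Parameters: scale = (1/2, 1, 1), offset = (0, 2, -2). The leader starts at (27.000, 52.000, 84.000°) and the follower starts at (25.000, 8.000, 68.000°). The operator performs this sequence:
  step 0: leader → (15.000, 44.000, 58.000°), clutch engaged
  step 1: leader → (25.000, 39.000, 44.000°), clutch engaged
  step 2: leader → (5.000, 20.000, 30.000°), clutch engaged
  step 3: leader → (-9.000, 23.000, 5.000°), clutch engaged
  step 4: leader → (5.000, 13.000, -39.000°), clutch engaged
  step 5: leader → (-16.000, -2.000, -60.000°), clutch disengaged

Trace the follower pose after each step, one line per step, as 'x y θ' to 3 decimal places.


19.000 2.000 40.000
24.000 -1.000 24.000
14.000 -18.000 8.000
7.000 -13.000 -19.000
14.000 -21.000 -65.000
14.000 -21.000 -65.000

step 0: Δleader=(-12.000, -8.000, -26.000°), engaged; cmd=(-6.000, -6.000, -28.000°) → follower=(19.000, 2.000, 40.000°)
step 1: Δleader=(10.000, -5.000, -14.000°), engaged; cmd=(5.000, -3.000, -16.000°) → follower=(24.000, -1.000, 24.000°)
step 2: Δleader=(-20.000, -19.000, -14.000°), engaged; cmd=(-10.000, -17.000, -16.000°) → follower=(14.000, -18.000, 8.000°)
step 3: Δleader=(-14.000, 3.000, -25.000°), engaged; cmd=(-7.000, 5.000, -27.000°) → follower=(7.000, -13.000, -19.000°)
step 4: Δleader=(14.000, -10.000, -44.000°), engaged; cmd=(7.000, -8.000, -46.000°) → follower=(14.000, -21.000, -65.000°)
step 5: Δleader=(-21.000, -15.000, -21.000°), disengaged; cmd=(0,0,0) → follower holds at (14.000, -21.000, -65.000°)


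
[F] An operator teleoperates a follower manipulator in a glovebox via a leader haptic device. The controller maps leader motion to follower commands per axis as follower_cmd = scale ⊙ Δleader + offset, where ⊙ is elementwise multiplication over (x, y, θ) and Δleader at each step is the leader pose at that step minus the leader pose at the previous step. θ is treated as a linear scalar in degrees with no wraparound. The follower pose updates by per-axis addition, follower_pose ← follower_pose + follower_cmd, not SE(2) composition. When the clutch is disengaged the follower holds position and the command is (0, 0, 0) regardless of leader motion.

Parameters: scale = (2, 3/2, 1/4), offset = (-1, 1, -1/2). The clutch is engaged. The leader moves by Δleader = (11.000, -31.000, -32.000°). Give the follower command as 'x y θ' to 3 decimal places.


21.000 -45.500 -8.500

axis x: 2·11.000 + -1 = 21.000
axis y: 3/2·-31.000 + 1 = -45.500
axis θ: 1/4·-32.000 + -1/2 = -8.500


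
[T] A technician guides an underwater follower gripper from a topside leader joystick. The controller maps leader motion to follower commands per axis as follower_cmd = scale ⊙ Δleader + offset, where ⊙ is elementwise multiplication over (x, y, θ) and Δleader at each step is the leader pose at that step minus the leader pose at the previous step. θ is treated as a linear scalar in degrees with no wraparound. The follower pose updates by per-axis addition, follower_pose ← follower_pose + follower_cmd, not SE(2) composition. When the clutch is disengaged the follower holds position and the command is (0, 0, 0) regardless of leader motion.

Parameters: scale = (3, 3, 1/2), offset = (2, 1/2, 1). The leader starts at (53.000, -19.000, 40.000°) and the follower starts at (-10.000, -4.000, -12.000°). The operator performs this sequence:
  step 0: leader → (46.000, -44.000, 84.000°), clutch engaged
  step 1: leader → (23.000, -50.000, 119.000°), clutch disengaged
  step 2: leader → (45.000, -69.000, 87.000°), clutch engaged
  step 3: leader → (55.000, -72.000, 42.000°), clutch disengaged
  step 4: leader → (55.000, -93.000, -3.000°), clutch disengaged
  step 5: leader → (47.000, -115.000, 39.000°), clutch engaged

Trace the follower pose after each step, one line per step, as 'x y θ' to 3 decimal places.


-29.000 -78.500 11.000
-29.000 -78.500 11.000
39.000 -135.000 -4.000
39.000 -135.000 -4.000
39.000 -135.000 -4.000
17.000 -200.500 18.000

step 0: Δleader=(-7.000, -25.000, 44.000°), engaged; cmd=(-19.000, -74.500, 23.000°) → follower=(-29.000, -78.500, 11.000°)
step 1: Δleader=(-23.000, -6.000, 35.000°), disengaged; cmd=(0,0,0) → follower holds at (-29.000, -78.500, 11.000°)
step 2: Δleader=(22.000, -19.000, -32.000°), engaged; cmd=(68.000, -56.500, -15.000°) → follower=(39.000, -135.000, -4.000°)
step 3: Δleader=(10.000, -3.000, -45.000°), disengaged; cmd=(0,0,0) → follower holds at (39.000, -135.000, -4.000°)
step 4: Δleader=(0.000, -21.000, -45.000°), disengaged; cmd=(0,0,0) → follower holds at (39.000, -135.000, -4.000°)
step 5: Δleader=(-8.000, -22.000, 42.000°), engaged; cmd=(-22.000, -65.500, 22.000°) → follower=(17.000, -200.500, 18.000°)


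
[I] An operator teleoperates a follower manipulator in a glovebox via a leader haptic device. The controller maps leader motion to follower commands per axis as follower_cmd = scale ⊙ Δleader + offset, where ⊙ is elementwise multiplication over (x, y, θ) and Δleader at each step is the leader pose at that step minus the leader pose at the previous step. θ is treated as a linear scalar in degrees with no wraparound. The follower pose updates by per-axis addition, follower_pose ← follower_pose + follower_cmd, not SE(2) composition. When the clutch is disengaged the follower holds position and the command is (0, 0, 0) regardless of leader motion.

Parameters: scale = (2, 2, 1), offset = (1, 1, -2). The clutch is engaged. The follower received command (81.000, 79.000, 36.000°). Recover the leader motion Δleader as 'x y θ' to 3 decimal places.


40.000 39.000 38.000

axis x: (81.000 − 1) / (2) = 40.000
axis y: (79.000 − 1) / (2) = 39.000
axis θ: (36.000 − -2) / (1) = 38.000


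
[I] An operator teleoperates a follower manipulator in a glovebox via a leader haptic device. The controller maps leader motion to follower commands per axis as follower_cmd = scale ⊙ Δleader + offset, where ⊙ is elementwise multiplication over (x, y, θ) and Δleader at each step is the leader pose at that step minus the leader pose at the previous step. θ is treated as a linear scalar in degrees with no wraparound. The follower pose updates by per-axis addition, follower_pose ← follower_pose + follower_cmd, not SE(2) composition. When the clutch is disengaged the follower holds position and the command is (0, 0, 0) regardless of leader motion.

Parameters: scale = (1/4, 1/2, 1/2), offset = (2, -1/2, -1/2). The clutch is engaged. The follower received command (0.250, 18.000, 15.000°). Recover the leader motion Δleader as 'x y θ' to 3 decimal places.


axis x: (0.250 − 2) / (1/4) = -7.000
axis y: (18.000 − -1/2) / (1/2) = 37.000
axis θ: (15.000 − -1/2) / (1/2) = 31.000

-7.000 37.000 31.000


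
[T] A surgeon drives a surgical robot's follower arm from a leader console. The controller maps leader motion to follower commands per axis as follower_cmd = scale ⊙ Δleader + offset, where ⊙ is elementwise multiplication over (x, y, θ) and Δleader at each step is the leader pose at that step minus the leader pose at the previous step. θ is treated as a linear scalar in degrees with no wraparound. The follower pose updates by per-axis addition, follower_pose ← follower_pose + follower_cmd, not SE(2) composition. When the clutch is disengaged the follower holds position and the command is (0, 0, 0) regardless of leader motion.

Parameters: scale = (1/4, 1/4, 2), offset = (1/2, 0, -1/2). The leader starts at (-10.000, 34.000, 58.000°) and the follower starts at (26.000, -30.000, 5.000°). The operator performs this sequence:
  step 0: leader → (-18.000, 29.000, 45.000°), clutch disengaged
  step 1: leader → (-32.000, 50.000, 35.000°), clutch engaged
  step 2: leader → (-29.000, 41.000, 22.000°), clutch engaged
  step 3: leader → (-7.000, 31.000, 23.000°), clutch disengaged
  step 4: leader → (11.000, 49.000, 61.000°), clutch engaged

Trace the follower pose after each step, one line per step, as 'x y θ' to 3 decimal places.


step 0: Δleader=(-8.000, -5.000, -13.000°), disengaged; cmd=(0,0,0) → follower holds at (26.000, -30.000, 5.000°)
step 1: Δleader=(-14.000, 21.000, -10.000°), engaged; cmd=(-3.000, 5.250, -20.500°) → follower=(23.000, -24.750, -15.500°)
step 2: Δleader=(3.000, -9.000, -13.000°), engaged; cmd=(1.250, -2.250, -26.500°) → follower=(24.250, -27.000, -42.000°)
step 3: Δleader=(22.000, -10.000, 1.000°), disengaged; cmd=(0,0,0) → follower holds at (24.250, -27.000, -42.000°)
step 4: Δleader=(18.000, 18.000, 38.000°), engaged; cmd=(5.000, 4.500, 75.500°) → follower=(29.250, -22.500, 33.500°)

26.000 -30.000 5.000
23.000 -24.750 -15.500
24.250 -27.000 -42.000
24.250 -27.000 -42.000
29.250 -22.500 33.500


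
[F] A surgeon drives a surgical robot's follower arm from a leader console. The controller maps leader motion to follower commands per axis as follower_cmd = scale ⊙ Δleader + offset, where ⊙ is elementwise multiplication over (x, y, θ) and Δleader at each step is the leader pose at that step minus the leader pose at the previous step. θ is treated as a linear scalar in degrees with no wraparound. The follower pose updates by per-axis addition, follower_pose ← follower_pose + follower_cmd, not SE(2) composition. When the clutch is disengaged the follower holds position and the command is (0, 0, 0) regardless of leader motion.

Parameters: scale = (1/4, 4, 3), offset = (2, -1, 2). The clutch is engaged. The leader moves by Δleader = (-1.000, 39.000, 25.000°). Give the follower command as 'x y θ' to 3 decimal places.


1.750 155.000 77.000

axis x: 1/4·-1.000 + 2 = 1.750
axis y: 4·39.000 + -1 = 155.000
axis θ: 3·25.000 + 2 = 77.000


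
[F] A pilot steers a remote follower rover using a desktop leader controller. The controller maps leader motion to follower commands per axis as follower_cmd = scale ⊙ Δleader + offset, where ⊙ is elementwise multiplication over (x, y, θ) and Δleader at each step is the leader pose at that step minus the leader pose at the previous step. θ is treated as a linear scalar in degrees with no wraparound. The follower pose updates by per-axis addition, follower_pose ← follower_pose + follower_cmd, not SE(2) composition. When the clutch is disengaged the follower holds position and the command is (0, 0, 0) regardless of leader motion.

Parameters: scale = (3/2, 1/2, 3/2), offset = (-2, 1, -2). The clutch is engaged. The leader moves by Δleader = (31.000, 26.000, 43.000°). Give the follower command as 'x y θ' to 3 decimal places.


44.500 14.000 62.500

axis x: 3/2·31.000 + -2 = 44.500
axis y: 1/2·26.000 + 1 = 14.000
axis θ: 3/2·43.000 + -2 = 62.500


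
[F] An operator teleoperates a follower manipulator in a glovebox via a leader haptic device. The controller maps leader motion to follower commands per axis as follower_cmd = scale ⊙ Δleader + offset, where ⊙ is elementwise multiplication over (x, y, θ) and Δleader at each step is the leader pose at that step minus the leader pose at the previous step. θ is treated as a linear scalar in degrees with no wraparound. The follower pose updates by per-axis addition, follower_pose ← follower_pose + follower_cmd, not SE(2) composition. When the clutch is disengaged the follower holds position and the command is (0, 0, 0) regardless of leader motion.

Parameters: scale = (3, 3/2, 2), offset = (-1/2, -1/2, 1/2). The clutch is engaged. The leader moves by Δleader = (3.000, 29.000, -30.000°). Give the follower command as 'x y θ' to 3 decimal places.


8.500 43.000 -59.500

axis x: 3·3.000 + -1/2 = 8.500
axis y: 3/2·29.000 + -1/2 = 43.000
axis θ: 2·-30.000 + 1/2 = -59.500


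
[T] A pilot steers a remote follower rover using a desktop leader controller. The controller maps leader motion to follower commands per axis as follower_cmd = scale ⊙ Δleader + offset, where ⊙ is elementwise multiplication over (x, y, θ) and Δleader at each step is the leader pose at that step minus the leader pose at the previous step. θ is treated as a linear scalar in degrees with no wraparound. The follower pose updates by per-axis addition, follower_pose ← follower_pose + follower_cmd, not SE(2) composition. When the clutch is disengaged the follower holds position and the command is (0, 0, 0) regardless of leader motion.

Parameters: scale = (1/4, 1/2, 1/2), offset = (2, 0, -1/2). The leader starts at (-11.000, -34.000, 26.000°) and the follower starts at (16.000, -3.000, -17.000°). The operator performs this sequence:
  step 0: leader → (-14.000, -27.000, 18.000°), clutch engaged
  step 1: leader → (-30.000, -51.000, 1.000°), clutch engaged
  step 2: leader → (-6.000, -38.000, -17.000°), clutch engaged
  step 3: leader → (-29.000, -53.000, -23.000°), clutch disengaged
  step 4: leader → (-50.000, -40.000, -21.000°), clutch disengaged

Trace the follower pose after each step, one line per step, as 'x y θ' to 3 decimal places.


step 0: Δleader=(-3.000, 7.000, -8.000°), engaged; cmd=(1.250, 3.500, -4.500°) → follower=(17.250, 0.500, -21.500°)
step 1: Δleader=(-16.000, -24.000, -17.000°), engaged; cmd=(-2.000, -12.000, -9.000°) → follower=(15.250, -11.500, -30.500°)
step 2: Δleader=(24.000, 13.000, -18.000°), engaged; cmd=(8.000, 6.500, -9.500°) → follower=(23.250, -5.000, -40.000°)
step 3: Δleader=(-23.000, -15.000, -6.000°), disengaged; cmd=(0,0,0) → follower holds at (23.250, -5.000, -40.000°)
step 4: Δleader=(-21.000, 13.000, 2.000°), disengaged; cmd=(0,0,0) → follower holds at (23.250, -5.000, -40.000°)

17.250 0.500 -21.500
15.250 -11.500 -30.500
23.250 -5.000 -40.000
23.250 -5.000 -40.000
23.250 -5.000 -40.000


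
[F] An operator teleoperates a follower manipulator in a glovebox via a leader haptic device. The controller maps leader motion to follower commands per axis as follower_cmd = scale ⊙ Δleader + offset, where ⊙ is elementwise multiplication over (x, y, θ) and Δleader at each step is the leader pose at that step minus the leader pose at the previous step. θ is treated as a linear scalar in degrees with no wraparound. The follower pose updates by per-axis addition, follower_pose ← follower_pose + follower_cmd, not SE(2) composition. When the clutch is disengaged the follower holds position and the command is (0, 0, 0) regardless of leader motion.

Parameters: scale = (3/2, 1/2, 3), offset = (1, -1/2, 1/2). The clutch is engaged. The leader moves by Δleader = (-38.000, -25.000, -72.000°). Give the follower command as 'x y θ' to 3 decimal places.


axis x: 3/2·-38.000 + 1 = -56.000
axis y: 1/2·-25.000 + -1/2 = -13.000
axis θ: 3·-72.000 + 1/2 = -215.500

-56.000 -13.000 -215.500


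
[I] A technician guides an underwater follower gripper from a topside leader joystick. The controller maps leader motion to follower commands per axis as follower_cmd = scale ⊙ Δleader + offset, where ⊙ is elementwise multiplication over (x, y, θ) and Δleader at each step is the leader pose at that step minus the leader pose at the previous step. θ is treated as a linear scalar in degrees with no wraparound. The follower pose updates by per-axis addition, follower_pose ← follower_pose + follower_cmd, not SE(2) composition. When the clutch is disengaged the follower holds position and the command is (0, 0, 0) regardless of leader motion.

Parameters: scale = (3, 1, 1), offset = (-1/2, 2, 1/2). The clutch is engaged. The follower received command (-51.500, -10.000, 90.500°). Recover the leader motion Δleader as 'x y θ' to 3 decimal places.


-17.000 -12.000 90.000

axis x: (-51.500 − -1/2) / (3) = -17.000
axis y: (-10.000 − 2) / (1) = -12.000
axis θ: (90.500 − 1/2) / (1) = 90.000


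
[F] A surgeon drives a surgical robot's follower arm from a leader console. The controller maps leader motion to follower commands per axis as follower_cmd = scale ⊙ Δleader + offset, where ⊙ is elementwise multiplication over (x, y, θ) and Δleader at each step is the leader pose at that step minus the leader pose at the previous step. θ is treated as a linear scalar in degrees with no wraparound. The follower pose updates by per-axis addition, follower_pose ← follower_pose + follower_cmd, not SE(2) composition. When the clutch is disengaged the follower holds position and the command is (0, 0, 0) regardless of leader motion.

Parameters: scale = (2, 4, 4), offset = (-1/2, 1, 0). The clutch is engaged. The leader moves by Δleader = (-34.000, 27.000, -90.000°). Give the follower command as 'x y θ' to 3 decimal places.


-68.500 109.000 -360.000

axis x: 2·-34.000 + -1/2 = -68.500
axis y: 4·27.000 + 1 = 109.000
axis θ: 4·-90.000 + 0 = -360.000


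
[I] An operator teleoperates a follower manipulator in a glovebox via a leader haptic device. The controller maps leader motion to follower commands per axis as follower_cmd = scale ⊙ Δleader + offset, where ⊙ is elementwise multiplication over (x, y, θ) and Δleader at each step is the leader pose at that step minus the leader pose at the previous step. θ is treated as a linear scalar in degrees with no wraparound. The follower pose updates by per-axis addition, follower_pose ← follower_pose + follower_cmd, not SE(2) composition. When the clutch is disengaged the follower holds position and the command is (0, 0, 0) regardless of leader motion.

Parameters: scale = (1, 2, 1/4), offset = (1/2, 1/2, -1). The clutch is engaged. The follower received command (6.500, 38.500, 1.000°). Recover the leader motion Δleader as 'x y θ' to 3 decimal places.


6.000 19.000 8.000

axis x: (6.500 − 1/2) / (1) = 6.000
axis y: (38.500 − 1/2) / (2) = 19.000
axis θ: (1.000 − -1) / (1/4) = 8.000


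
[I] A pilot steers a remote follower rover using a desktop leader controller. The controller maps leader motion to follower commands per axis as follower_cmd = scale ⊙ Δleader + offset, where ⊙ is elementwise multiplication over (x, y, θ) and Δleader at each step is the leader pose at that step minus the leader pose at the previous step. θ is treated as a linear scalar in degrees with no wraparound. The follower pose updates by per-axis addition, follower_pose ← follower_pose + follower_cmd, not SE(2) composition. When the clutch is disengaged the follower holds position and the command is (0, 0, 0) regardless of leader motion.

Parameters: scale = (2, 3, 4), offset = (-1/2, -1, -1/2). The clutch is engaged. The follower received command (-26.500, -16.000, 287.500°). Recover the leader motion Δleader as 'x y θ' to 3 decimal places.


-13.000 -5.000 72.000

axis x: (-26.500 − -1/2) / (2) = -13.000
axis y: (-16.000 − -1) / (3) = -5.000
axis θ: (287.500 − -1/2) / (4) = 72.000


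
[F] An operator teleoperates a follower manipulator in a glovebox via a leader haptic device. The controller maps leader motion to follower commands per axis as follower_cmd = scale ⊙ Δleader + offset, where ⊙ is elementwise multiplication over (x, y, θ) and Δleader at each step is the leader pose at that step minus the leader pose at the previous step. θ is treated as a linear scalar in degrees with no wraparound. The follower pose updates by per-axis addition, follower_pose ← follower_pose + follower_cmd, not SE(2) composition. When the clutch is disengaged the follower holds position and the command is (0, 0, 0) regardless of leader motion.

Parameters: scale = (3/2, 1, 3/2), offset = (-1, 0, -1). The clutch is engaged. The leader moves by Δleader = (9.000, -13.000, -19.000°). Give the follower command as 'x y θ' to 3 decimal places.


axis x: 3/2·9.000 + -1 = 12.500
axis y: 1·-13.000 + 0 = -13.000
axis θ: 3/2·-19.000 + -1 = -29.500

12.500 -13.000 -29.500


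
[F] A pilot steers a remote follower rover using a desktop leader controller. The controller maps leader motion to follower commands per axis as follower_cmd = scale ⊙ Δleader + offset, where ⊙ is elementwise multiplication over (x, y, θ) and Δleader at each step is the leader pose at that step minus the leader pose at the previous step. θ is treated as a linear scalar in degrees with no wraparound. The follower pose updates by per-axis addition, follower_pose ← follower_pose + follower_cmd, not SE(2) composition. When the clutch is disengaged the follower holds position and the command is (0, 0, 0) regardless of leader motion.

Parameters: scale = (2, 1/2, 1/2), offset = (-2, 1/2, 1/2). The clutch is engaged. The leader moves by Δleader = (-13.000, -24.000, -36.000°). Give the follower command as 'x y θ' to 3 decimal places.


axis x: 2·-13.000 + -2 = -28.000
axis y: 1/2·-24.000 + 1/2 = -11.500
axis θ: 1/2·-36.000 + 1/2 = -17.500

-28.000 -11.500 -17.500


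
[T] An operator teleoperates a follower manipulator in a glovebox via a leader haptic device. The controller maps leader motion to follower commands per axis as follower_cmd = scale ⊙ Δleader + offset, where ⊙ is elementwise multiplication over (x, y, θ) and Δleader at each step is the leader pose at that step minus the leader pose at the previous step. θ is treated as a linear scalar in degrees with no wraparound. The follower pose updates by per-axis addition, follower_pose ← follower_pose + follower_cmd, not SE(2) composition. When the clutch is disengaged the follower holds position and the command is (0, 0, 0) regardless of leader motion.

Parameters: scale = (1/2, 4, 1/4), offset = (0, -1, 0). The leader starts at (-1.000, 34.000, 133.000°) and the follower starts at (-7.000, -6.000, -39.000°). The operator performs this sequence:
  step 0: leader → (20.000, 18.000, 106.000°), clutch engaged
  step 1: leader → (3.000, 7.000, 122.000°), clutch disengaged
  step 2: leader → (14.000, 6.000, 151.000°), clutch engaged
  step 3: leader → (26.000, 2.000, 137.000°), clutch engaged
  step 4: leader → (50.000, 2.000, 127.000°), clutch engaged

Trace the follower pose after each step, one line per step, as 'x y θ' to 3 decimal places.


3.500 -71.000 -45.750
3.500 -71.000 -45.750
9.000 -76.000 -38.500
15.000 -93.000 -42.000
27.000 -94.000 -44.500

step 0: Δleader=(21.000, -16.000, -27.000°), engaged; cmd=(10.500, -65.000, -6.750°) → follower=(3.500, -71.000, -45.750°)
step 1: Δleader=(-17.000, -11.000, 16.000°), disengaged; cmd=(0,0,0) → follower holds at (3.500, -71.000, -45.750°)
step 2: Δleader=(11.000, -1.000, 29.000°), engaged; cmd=(5.500, -5.000, 7.250°) → follower=(9.000, -76.000, -38.500°)
step 3: Δleader=(12.000, -4.000, -14.000°), engaged; cmd=(6.000, -17.000, -3.500°) → follower=(15.000, -93.000, -42.000°)
step 4: Δleader=(24.000, 0.000, -10.000°), engaged; cmd=(12.000, -1.000, -2.500°) → follower=(27.000, -94.000, -44.500°)
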